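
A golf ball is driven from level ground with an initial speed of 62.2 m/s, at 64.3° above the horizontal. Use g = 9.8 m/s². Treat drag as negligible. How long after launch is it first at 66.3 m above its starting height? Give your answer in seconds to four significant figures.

1.340 s

Horizontal component vₓ = 62.20 cos 64.3° = 26.97 m/s; vertical v_y0 = 62.20 sin 64.3° = 56.05 m/s.
Require v_y0 t − ½ g t² = 66.3, i.e. 4.900 t² − 56.05 t + 66.3 = 0.
Quadratic formula: t = (56.05 ± √1841.8) / 9.80 = (56.05 ± 42.92) / 9.80 → t = 1.340 s or 10.10 s.
The first (ascending) time is 1.340 s.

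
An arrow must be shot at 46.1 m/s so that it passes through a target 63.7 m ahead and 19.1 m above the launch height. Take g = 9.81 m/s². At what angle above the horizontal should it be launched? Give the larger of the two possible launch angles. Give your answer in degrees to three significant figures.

Trajectory: y = x tanθ − g x² (1 + tan²θ)/(2v₀²). With x = 63.7, y = 19.1, v₀ = 46.1, g = 9.81:
9.365 tan²θ − 63.7 tanθ + (28.47) = 0.
tanθ = [63.7 ± √(63.7² − 4 × 9.365 × (28.47))] / (2 × 9.365) = (63.7 ± 54.69) / 18.73, giving tanθ = 0.4809 or 6.321.
θ = 25.68° or 81.01°; the larger is 81.01°.

81.0°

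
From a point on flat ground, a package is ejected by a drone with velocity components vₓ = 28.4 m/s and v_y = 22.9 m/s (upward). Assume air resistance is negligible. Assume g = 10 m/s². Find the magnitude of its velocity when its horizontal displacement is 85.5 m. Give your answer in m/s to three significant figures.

29.3 m/s

x = vₓ t ⇒ t = 85.5/28.40 = 3.011 s.
Vertical velocity there: v_y = v_y0 − g t = 22.90 − 10.0 × 3.011 = −7.206 m/s.
Speed: √(vₓ² + v_y²) = √(28.40² + 7.206²) = 29.30 m/s.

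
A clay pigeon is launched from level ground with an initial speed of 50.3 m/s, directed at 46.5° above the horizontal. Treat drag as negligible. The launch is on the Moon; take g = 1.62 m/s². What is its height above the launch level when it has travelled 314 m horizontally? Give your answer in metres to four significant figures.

Horizontal component vₓ = 50.30 cos 46.5° = 34.62 m/s; vertical v_y0 = 50.30 sin 46.5° = 36.49 m/s.
x = vₓ t ⇒ t = 314/34.62 = 9.069 s.
Height: y = v_y0 t − ½ g t² = 36.49 × 9.069 − 0.8100 × 9.069² = 330.9 − 66.62 = 264.3 m.

264.3 m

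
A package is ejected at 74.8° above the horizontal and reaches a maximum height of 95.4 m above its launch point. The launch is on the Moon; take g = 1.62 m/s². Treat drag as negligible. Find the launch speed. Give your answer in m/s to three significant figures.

At the peak v_y = 0, so v_y0 = √(2gH) = √(2 × 1.62 × 95.4) = 17.58 m/s.
v_y0 = v₀ sin θ ⇒ v₀ = 17.58 / sin 74.8° = 18.22 m/s.

18.2 m/s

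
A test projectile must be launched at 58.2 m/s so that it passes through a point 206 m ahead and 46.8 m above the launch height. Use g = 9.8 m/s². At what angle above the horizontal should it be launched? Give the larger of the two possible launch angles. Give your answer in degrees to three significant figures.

Trajectory: y = x tanθ − g x² (1 + tan²θ)/(2v₀²). With x = 206, y = 46.8, v₀ = 58.2, g = 9.80:
61.39 tan²θ − 206 tanθ + (108.2) = 0.
tanθ = [206 ± √(206² − 4 × 61.39 × (108.2))] / (2 × 61.39) = (206 ± 126.0) / 122.8, giving tanθ = 0.6518 or 2.704.
θ = 33.10° or 69.70°; the larger is 69.70°.

69.7°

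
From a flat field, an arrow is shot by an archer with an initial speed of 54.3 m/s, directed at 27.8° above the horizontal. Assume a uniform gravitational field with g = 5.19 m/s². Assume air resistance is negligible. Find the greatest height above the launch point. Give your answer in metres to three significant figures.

Resolve: vₓ = 54.30 cos 27.8° = 48.03 m/s and v_y0 = 54.30 sin 27.8° = 25.32 m/s.
At the apex v_y = 0, so H = v_y0²/(2g) = 25.32²/10.38 = 61.79 m.

61.8 m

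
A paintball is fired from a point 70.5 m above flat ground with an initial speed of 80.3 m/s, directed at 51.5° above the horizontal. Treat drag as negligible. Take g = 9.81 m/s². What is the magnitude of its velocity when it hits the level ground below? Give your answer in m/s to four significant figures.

88.49 m/s

Components: vₓ = 80.30 cos 51.5° = 49.99 m/s, v_y0 = 80.30 sin 51.5° = 62.84 m/s.
Vertical motion (up positive, ground at y = 0): 4.905 t² − (62.84) t − 70.5 = 0, so t = (62.84 + √(62.84² + 2·9.81·70.5)) / 9.81 = (62.84 + 73.02) / 9.81 = 13.85 s.
Vertical velocity at impact: v_y = v_y0 − g t = 62.84 − 9.81 × 13.85 = −73.02 m/s.
Speed: |v| = √(vₓ² + v_y²) = √(49.99² + 73.02²) = 88.49 m/s.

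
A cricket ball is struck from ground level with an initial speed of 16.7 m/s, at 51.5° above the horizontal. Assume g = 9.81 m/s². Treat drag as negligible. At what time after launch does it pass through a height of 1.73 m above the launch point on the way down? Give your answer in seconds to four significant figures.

Components: vₓ = 16.70 cos 51.5° = 10.40 m/s, v_y0 = 16.70 sin 51.5° = 13.07 m/s.
Set y = v_y0 t − ½ g t² = 1.73: 4.905 t² − 13.07 t + 1.73 = 0.
t = [13.07 ± √(13.07² − 2·9.81·1.73)] / 9.81 = (13.07 ± 11.70) / 9.81, so t = 0.1397 s or t = 2.525 s.
The descending-branch root is 2.525 s.

2.525 s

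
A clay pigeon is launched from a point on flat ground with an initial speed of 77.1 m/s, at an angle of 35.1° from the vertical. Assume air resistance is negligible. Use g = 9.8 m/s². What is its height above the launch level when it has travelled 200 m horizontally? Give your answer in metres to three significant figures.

185 m

Components: vₓ = 77.10 sin 35.1° = 44.33 m/s, v_y0 = 77.10 cos 35.1° = 63.08 m/s.
x = vₓ t ⇒ t = 200/44.33 = 4.511 s.
Height: y = v_y0 t − ½ g t² = 63.08 × 4.511 − 4.900 × 4.511² = 284.6 − 99.72 = 184.8 m.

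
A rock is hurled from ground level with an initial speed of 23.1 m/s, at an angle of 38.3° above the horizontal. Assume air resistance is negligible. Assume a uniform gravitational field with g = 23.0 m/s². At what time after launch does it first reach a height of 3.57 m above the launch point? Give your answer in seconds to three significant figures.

0.345 s

Components: vₓ = 23.10 cos 38.3° = 18.13 m/s, v_y0 = 23.10 sin 38.3° = 14.32 m/s.
Height y(t) = 14.32 t − 11.50 t² = 3.57 gives 11.50 t² − 14.32 t + 3.57 = 0.
t = [14.32 ± √(14.32² − 2·23.0·3.57)] / 23.0 = (14.32 ± 6.384) / 23.0, so t = 0.3449 s or t = 0.9000 s.
The first (ascending) time is 0.3449 s.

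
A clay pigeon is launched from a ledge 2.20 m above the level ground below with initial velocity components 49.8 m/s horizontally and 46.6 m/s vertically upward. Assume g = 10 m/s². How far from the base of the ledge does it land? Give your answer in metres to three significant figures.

466 m

Vertical motion (up positive, ground at y = 0): 5.000 t² − (46.60) t − 2.20 = 0, so t = (46.60 + √(46.60² + 2·10.0·2.20)) / 10.0 = (46.60 + 47.07) / 10.0 = 9.367 s.
Horizontal distance: R = vₓ t = 49.80 × 9.367 = 466.5 m.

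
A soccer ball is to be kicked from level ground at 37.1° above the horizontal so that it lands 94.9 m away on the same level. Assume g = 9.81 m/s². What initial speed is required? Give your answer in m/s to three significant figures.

From R = (v₀² / g) sin 2θ: v₀ = √(gR / sin 2θ).
v₀ = √(9.81 × 94.9 / sin 74.20°) = √(931.0 / 0.9622) = √967.52 = 31.11 m/s.

31.1 m/s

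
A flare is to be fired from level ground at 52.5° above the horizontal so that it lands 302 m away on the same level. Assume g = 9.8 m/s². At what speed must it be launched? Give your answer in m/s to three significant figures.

55.4 m/s

From R = (v₀² / g) sin 2θ: v₀ = √(gR / sin 2θ).
v₀ = √(9.80 × 302 / sin 105.0°) = √(2960 / 0.9659) = √3064.0 = 55.35 m/s.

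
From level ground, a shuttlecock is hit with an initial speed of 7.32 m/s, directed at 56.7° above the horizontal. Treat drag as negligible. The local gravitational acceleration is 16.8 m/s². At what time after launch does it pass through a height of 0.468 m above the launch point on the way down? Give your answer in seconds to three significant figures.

vₓ = 7.320 cos 56.7° = 4.019 m/s; v_y0 = 7.320 sin 56.7° = 6.118 m/s.
Require v_y0 t − ½ g t² = 0.468, i.e. 8.400 t² − 6.118 t + 0.468 = 0.
Quadratic formula: t = (6.118 ± √21.706) / 16.8 = (6.118 ± 4.659) / 16.8 → t = 0.08685 s or 0.6415 s.
The descending-branch root is 0.6415 s.

0.641 s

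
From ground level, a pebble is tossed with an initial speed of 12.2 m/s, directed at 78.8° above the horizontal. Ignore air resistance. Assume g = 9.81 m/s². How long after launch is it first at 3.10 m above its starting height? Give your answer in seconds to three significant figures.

Horizontal component vₓ = 12.20 cos 78.8° = 2.370 m/s; vertical v_y0 = 12.20 sin 78.8° = 11.97 m/s.
Height y(t) = 11.97 t − 4.905 t² = 3.10 gives 4.905 t² − 11.97 t + 3.10 = 0.
t = [11.97 ± √(11.97² − 2·9.81·3.10)] / 9.81 = (11.97 ± 9.078) / 9.81, so t = 0.2946 s or t = 2.145 s.
The first (ascending) time is 0.2946 s.

0.295 s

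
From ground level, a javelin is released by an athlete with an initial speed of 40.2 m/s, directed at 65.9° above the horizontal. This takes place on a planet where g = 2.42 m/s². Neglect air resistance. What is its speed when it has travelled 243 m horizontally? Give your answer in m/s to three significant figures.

vₓ = 40.20 cos 65.9° = 16.41 m/s; v_y0 = 40.20 sin 65.9° = 36.70 m/s.
x = vₓ t ⇒ t = 243/16.41 = 14.80 s.
Vertical velocity there: v_y = v_y0 − g t = 36.70 − 2.42 × 14.80 = 0.8711 m/s.
Speed: √(vₓ² + v_y²) = √(16.41² + 0.8711²) = 16.44 m/s.

16.4 m/s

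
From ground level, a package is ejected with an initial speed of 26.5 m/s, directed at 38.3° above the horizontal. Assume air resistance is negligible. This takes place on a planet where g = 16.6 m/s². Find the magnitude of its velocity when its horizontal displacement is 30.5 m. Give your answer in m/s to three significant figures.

Resolve: vₓ = 26.50 cos 38.3° = 20.80 m/s and v_y0 = 26.50 sin 38.3° = 16.42 m/s.
At x = 30.5 m, t = x/vₓ = 30.5/20.80 = 1.467 s.
Vertical velocity there: v_y = v_y0 − g t = 16.42 − 16.6 × 1.467 = −7.921 m/s.
Speed: √(vₓ² + v_y²) = √(20.80² + 7.921²) = 22.25 m/s.

22.3 m/s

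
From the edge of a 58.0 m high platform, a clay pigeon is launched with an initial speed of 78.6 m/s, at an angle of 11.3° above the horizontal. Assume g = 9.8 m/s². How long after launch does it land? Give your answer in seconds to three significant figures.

5.35 s

vₓ = 78.60 cos 11.3° = 77.08 m/s; v_y0 = 78.60 sin 11.3° = 15.40 m/s.
The projectile lands when y = 58.0 + (15.40) t − ½·9.80·t² = 0. Positive root: t = (15.40 + √(15.40² + 2·9.80·58.0)) / 9.80 = (15.40 + 37.07) / 9.80 = 5.354 s.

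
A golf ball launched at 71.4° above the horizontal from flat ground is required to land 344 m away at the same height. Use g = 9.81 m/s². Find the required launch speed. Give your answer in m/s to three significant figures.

74.7 m/s

Level-ground range: R = v₀² sin(2θ)/g, so v₀ = √(gR / sin 2θ).
v₀ = √(9.81 × 344 / sin 142.8°) = √(3375 / 0.6046) = √5581.6 = 74.71 m/s.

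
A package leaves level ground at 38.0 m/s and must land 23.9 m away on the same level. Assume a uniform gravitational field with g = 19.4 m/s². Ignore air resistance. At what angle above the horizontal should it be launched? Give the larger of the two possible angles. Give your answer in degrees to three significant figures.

From R = (v₀²/g) sin 2θ: sin 2θ = 19.4 × 23.9 / 1444.0 = 0.3211.
2θ = 18.73° or 180° − 18.73° = 161.3°, so θ = 9.365° or 80.64°.
The larger angle is 80.64°.

80.6°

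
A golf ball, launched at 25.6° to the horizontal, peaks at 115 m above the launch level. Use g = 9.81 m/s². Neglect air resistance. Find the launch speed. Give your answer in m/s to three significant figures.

110 m/s

At the peak v_y = 0, so v_y0 = √(2gH) = √(2 × 9.81 × 115) = 47.50 m/s.
v_y0 = v₀ sin θ ⇒ v₀ = 47.50 / sin 25.6° = 109.9 m/s.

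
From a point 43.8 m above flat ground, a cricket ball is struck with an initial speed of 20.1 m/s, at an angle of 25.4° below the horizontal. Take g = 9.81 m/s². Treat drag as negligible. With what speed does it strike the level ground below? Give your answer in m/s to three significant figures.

Horizontal component vₓ = 20.10 cos 25.4° = 18.16 m/s; vertical v_y0 = −8.622 m/s (downward).
Vertical motion (up positive, ground at y = 0): 4.905 t² − (−8.622) t − 43.8 = 0, so t = (−8.622 + √(8.622² + 2·9.81·43.8)) / 9.81 = (−8.622 + 30.56) / 9.81 = 2.236 s.
Vertical velocity at impact: v_y = v_y0 − g t = −8.622 − 9.81 × 2.236 = −30.56 m/s.
Speed: |v| = √(vₓ² + v_y²) = √(18.16² + 30.56²) = 35.54 m/s.

35.5 m/s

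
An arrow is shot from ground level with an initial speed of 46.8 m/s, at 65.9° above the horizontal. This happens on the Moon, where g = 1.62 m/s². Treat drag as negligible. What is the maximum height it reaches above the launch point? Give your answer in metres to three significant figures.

vₓ = 46.80 cos 65.9° = 19.11 m/s; v_y0 = 46.80 sin 65.9° = 42.72 m/s.
Peak height H = v_y0² / (2g) = 1825.1 / 3.240 = 563.3 m.

563 m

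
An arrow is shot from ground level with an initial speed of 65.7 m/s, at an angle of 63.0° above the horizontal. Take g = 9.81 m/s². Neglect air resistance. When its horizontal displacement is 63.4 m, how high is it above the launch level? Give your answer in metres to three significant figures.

Horizontal component vₓ = 65.70 cos 63.0° = 29.83 m/s; vertical v_y0 = 65.70 sin 63.0° = 58.54 m/s.
At x = 63.4 m, t = x/vₓ = 63.4/29.83 = 2.126 s.
Height: y = v_y0 t − ½ g t² = 58.54 × 2.126 − 4.905 × 2.126² = 124.4 − 22.16 = 102.3 m.

102 m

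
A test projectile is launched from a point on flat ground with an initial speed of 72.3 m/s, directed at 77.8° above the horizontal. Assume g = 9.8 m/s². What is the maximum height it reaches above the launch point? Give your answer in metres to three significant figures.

Resolve: vₓ = 72.30 cos 77.8° = 15.28 m/s and v_y0 = 72.30 sin 77.8° = 70.67 m/s.
Maximum height: H = v_y0² / (2g) = 70.67² / (2 × 9.80) = 254.8 m.

255 m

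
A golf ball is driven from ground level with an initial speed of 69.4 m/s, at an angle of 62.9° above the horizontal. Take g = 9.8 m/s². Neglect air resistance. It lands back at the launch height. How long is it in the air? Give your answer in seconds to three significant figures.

Horizontal component vₓ = 69.40 cos 62.9° = 31.61 m/s; vertical v_y0 = 69.40 sin 62.9° = 61.78 m/s.
Time of flight on level ground: T = 2 v_y0 / g = 2 × 61.78 / 9.80 = 12.61 s.

12.6 s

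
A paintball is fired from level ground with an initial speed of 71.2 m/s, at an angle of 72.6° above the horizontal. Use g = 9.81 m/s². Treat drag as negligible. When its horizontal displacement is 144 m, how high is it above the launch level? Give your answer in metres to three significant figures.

Horizontal component vₓ = 71.20 cos 72.6° = 21.29 m/s; vertical v_y0 = 71.20 sin 72.6° = 67.94 m/s.
x = vₓ t ⇒ t = 144/21.29 = 6.763 s.
Height: y = v_y0 t − ½ g t² = 67.94 × 6.763 − 4.905 × 6.763² = 459.5 − 224.4 = 235.1 m.

235 m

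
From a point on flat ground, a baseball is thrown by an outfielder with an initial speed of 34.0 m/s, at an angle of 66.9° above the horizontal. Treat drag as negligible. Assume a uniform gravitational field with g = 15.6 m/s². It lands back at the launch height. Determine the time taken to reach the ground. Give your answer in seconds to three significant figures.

Horizontal component vₓ = 34.00 cos 66.9° = 13.34 m/s; vertical v_y0 = 34.00 sin 66.9° = 31.27 m/s.
Landing at launch height ⇒ T = 2 v_y0 / g = 2 × 31.27 / 15.6 = 4.009 s.

4.01 s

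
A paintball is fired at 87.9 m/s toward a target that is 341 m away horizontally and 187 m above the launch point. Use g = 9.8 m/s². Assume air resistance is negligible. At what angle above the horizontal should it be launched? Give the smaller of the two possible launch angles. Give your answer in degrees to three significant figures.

Trajectory: y = x tanθ − g x² (1 + tan²θ)/(2v₀²). With x = 341, y = 187, v₀ = 87.9, g = 9.80:
73.74 tan²θ − 341 tanθ + (260.7) = 0.
tanθ = [341 ± √(341² − 4 × 73.74 × (260.7))] / (2 × 73.74) = (341 ± 198.4) / 147.5, giving tanθ = 0.9668 or 3.657.
θ = 44.03° or 74.71°; the smaller is 44.03°.

44.0°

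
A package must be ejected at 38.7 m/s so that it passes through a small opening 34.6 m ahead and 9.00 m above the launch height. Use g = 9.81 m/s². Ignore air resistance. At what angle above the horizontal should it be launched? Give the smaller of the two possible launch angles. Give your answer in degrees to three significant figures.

21.3°

Trajectory: y = x tanθ − g x² (1 + tan²θ)/(2v₀²). With x = 34.6, y = 9.00, v₀ = 38.7, g = 9.81:
3.921 tan²θ − 34.6 tanθ + (12.92) = 0.
tanθ = [34.6 ± √(34.6² − 4 × 3.921 × (12.92))] / (2 × 3.921) = (34.6 ± 31.54) / 7.842, giving tanθ = 0.3907 or 8.434.
θ = 21.34° or 83.24°; the smaller is 21.34°.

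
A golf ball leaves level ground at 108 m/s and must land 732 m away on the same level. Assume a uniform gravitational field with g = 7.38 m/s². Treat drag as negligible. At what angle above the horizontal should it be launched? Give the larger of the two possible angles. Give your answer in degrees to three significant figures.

76.2°

Level-ground range R = v₀² sin(2θ)/g ⇒ sin(2θ) = gR/v₀² = 7.38 × 732 / 108² = 0.4631.
2θ = 27.59° or 180° − 27.59° = 152.4°, so θ = 13.80° or 76.20°.
The larger angle is 76.20°.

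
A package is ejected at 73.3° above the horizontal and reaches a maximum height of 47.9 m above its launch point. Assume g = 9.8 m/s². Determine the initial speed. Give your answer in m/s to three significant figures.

32.0 m/s

At the peak v_y = 0, so v_y0 = √(2gH) = √(2 × 9.80 × 47.9) = 30.64 m/s.
v_y0 = v₀ sin θ ⇒ v₀ = 30.64 / sin 73.3° = 31.99 m/s.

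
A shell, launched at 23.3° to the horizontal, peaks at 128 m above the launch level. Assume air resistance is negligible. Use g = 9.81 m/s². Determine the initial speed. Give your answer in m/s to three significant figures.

127 m/s

At the peak v_y = 0, so v_y0 = √(2gH) = √(2 × 9.81 × 128) = 50.11 m/s.
v_y0 = v₀ sin θ ⇒ v₀ = 50.11 / sin 23.3° = 126.7 m/s.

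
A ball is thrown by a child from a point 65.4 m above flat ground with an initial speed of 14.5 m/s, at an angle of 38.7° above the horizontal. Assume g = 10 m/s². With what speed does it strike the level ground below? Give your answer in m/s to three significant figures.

vₓ = 14.50 cos 38.7° = 11.32 m/s; v_y0 = 14.50 sin 38.7° = 9.066 m/s.
With up positive and y = 0 at the ground: y(t) = 65.4 + (9.066) t − 5.000 t². Setting y = 0 and taking the positive root: t = [9.066 + √(9.066² + 2·10.0·65.4)] / 10.0 = (9.066 + 37.29) / 10.0 = 4.635 s.
Vertical velocity at impact: v_y = v_y0 − g t = 9.066 − 10.0 × 4.635 = −37.29 m/s.
Speed: |v| = √(vₓ² + v_y²) = √(11.32² + 37.29²) = 38.96 m/s.

39.0 m/s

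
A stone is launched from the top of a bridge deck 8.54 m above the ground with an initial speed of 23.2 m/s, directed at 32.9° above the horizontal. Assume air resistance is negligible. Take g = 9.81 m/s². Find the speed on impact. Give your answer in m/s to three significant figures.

Components: vₓ = 23.20 cos 32.9° = 19.48 m/s, v_y0 = 23.20 sin 32.9° = 12.60 m/s.
The projectile lands when y = 8.54 + (12.60) t − ½·9.81·t² = 0. Positive root: t = (12.60 + √(12.60² + 2·9.81·8.54)) / 9.81 = (12.60 + 18.07) / 9.81 = 3.126 s.
Vertical velocity at impact: v_y = v_y0 − g t = 12.60 − 9.81 × 3.126 = −18.07 m/s.
Speed: |v| = √(vₓ² + v_y²) = √(19.48² + 18.07²) = 26.57 m/s.

26.6 m/s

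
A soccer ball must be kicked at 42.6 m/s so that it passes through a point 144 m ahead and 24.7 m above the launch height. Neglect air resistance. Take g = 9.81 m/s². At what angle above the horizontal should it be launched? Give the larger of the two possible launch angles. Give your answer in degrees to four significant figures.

Trajectory: y = x tanθ − g x² (1 + tan²θ)/(2v₀²). With x = 144, y = 24.7, v₀ = 42.6, g = 9.81:
56.05 tan²θ − 144 tanθ + (80.75) = 0.
tanθ = [144 ± √(144² − 4 × 56.05 × (80.75))] / (2 × 56.05) = (144 ± 51.32) / 112.1, giving tanθ = 0.8268 or 1.743.
θ = 39.58° or 60.15°; the larger is 60.15°.

60.15°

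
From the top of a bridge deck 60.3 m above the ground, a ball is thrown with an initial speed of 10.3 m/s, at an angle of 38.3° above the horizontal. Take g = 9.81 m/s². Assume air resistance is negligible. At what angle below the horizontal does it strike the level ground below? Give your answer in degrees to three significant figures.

vₓ = 10.30 cos 38.3° = 8.083 m/s; v_y0 = 10.30 sin 38.3° = 6.384 m/s.
With up positive and y = 0 at the ground: y(t) = 60.3 + (6.384) t − 4.905 t². Setting y = 0 and taking the positive root: t = [6.384 + √(6.384² + 2·9.81·60.3)] / 9.81 = (6.384 + 34.98) / 9.81 = 4.217 s.
At impact: v_y = v_y0 − g t = −34.98 m/s; vₓ = 8.083 m/s.
Angle below horizontal: arctan(|v_y|/vₓ) = arctan(34.98/8.083) = 76.99°.

77.0°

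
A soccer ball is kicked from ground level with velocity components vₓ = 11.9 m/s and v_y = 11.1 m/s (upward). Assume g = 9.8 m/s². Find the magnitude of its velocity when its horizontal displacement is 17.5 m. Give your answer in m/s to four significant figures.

12.35 m/s

At x = 17.5 m, t = x/vₓ = 17.5/11.90 = 1.471 s.
Vertical velocity there: v_y = v_y0 − g t = 11.10 − 9.80 × 1.471 = −3.312 m/s.
Speed: √(vₓ² + v_y²) = √(11.90² + 3.312²) = 12.35 m/s.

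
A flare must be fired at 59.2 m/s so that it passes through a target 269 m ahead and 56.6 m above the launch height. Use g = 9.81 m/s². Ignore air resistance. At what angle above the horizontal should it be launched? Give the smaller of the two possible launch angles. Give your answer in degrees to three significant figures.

Trajectory: y = x tanθ − g x² (1 + tan²θ)/(2v₀²). With x = 269, y = 56.6, v₀ = 59.2, g = 9.81:
101.3 tan²θ − 269 tanθ + (157.9) = 0.
tanθ = [269 ± √(269² − 4 × 101.3 × (157.9))] / (2 × 101.3) = (269 ± 91.69) / 202.5, giving tanθ = 0.8754 or 1.781.
θ = 41.20° or 60.68°; the smaller is 41.20°.

41.2°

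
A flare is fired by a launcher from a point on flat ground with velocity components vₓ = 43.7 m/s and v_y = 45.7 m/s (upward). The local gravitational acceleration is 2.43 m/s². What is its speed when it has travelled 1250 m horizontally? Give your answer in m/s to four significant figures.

At x = 1250 m, t = x/vₓ = 1250/43.70 = 28.60 s.
Vertical velocity there: v_y = v_y0 − g t = 45.70 − 2.43 × 28.60 = −23.81 m/s.
Speed: √(vₓ² + v_y²) = √(43.70² + 23.81²) = 49.76 m/s.

49.76 m/s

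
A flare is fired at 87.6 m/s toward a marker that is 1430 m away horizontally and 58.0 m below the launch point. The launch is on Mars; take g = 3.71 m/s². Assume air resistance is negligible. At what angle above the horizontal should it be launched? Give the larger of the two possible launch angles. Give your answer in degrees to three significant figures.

Trajectory: y = x tanθ − g x² (1 + tan²θ)/(2v₀²). With x = 1430, y = −58.0, v₀ = 87.6, g = 3.71:
494.3 tan²θ − 1430 tanθ + (436.3) = 0.
tanθ = [1430 ± √(1430² − 4 × 494.3 × (436.3))] / (2 × 494.3) = (1430 ± 1087) / 988.6, giving tanθ = 0.3467 or 2.546.
θ = 19.12° or 68.56°; the larger is 68.56°.

68.6°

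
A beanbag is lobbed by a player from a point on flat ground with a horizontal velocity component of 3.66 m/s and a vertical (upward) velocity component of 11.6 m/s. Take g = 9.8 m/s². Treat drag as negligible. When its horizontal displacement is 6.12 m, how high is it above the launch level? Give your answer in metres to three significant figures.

Time to reach x = 6.12 m: t = x/vₓ = 6.12/3.660 = 1.672 s.
Height: y = v_y0 t − ½ g t² = 11.60 × 1.672 − 4.900 × 1.672² = 19.40 − 13.70 = 5.696 m.

5.70 m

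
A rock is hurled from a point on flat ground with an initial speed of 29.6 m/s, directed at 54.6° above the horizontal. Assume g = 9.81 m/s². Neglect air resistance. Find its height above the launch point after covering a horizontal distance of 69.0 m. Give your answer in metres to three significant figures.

Components: vₓ = 29.60 cos 54.6° = 17.15 m/s, v_y0 = 29.60 sin 54.6° = 24.13 m/s.
x = vₓ t ⇒ t = 69.0/17.15 = 4.024 s.
Height: y = v_y0 t − ½ g t² = 24.13 × 4.024 − 4.905 × 4.024² = 97.09 − 79.43 = 17.66 m.

17.7 m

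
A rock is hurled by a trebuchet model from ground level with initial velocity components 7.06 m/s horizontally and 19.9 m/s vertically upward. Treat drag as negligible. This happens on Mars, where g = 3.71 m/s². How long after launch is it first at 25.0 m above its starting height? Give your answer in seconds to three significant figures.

1.45 s

Height y(t) = 19.90 t − 1.855 t² = 25.0 gives 1.855 t² − 19.90 t + 25.0 = 0.
t = [19.90 ± √(19.90² − 2·3.71·25.0)] / 3.71 = (19.90 ± 14.51) / 3.71, so t = 1.453 s or t = 9.275 s.
The first (ascending) time is 1.453 s.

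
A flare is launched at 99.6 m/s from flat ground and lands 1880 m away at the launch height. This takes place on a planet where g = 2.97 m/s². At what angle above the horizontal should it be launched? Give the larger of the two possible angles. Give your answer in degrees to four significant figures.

R = v₀² sin 2θ / g gives sin 2θ = gR/v₀² = 2.97·1880/99.6² = 0.5629.
2θ = 34.25° or 180° − 34.25° = 145.7°, so θ = 17.13° or 72.87°.
The larger angle is 72.87°.

72.87°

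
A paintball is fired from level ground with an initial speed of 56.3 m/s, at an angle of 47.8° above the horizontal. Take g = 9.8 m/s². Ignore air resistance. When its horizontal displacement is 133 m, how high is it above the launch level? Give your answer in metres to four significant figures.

Components: vₓ = 56.30 cos 47.8° = 37.82 m/s, v_y0 = 56.30 sin 47.8° = 41.71 m/s.
At x = 133 m, t = x/vₓ = 133/37.82 = 3.517 s.
Height: y = v_y0 t − ½ g t² = 41.71 × 3.517 − 4.900 × 3.517² = 146.7 − 60.60 = 86.07 m.

86.07 m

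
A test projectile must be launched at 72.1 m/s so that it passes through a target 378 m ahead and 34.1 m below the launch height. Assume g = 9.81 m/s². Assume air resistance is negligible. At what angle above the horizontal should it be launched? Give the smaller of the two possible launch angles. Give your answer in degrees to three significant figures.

16.6°

Trajectory: y = x tanθ − g x² (1 + tan²θ)/(2v₀²). With x = 378, y = −34.1, v₀ = 72.1, g = 9.81:
134.8 tan²θ − 378 tanθ + (100.7) = 0.
tanθ = [378 ± √(378² − 4 × 134.8 × (100.7))] / (2 × 134.8) = (378 ± 297.6) / 269.6, giving tanθ = 0.2982 or 2.506.
θ = 16.60° or 68.24°; the smaller is 16.60°.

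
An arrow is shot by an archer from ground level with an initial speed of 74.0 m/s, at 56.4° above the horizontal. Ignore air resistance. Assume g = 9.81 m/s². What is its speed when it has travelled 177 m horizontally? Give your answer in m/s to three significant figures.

45.2 m/s

Horizontal component vₓ = 74.00 cos 56.4° = 40.95 m/s; vertical v_y0 = 74.00 sin 56.4° = 61.64 m/s.
Time to reach x = 177 m: t = x/vₓ = 177/40.95 = 4.322 s.
Vertical velocity there: v_y = v_y0 − g t = 61.64 − 9.81 × 4.322 = 19.23 m/s.
Speed: √(vₓ² + v_y²) = √(40.95² + 19.23²) = 45.24 m/s.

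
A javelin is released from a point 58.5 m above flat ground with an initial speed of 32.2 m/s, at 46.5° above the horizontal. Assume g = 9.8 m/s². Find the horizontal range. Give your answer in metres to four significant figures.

Components: vₓ = 32.20 cos 46.5° = 22.17 m/s, v_y0 = 32.20 sin 46.5° = 23.36 m/s.
The projectile lands when y = 58.5 + (23.36) t − ½·9.80·t² = 0. Positive root: t = (23.36 + √(23.36² + 2·9.80·58.5)) / 9.80 = (23.36 + 41.14) / 9.80 = 6.581 s.
Horizontal distance: R = vₓ t = 22.17 × 6.581 = 145.9 m.

145.9 m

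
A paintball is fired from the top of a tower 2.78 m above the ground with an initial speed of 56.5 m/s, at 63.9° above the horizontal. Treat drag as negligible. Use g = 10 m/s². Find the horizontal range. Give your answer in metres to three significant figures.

254 m

Resolve: vₓ = 56.50 cos 63.9° = 24.86 m/s and v_y0 = 56.50 sin 63.9° = 50.74 m/s.
With up positive and y = 0 at the ground: y(t) = 2.78 + (50.74) t − 5.000 t². Setting y = 0 and taking the positive root: t = [50.74 + √(50.74² + 2·10.0·2.78)] / 10.0 = (50.74 + 51.28) / 10.0 = 10.20 s.
Horizontal distance: R = vₓ t = 24.86 × 10.20 = 253.6 m.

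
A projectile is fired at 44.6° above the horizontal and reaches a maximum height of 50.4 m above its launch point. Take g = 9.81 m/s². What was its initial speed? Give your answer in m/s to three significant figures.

44.8 m/s

At the peak v_y = 0, so v_y0 = √(2gH) = √(2 × 9.81 × 50.4) = 31.45 m/s.
v_y0 = v₀ sin θ ⇒ v₀ = 31.45 / sin 44.6° = 44.79 m/s.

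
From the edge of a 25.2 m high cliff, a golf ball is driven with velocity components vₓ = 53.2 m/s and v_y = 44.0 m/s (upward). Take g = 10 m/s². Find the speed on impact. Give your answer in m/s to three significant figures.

72.6 m/s

Vertical motion (up positive, ground at y = 0): 5.000 t² − (44.00) t − 25.2 = 0, so t = (44.00 + √(44.00² + 2·10.0·25.2)) / 10.0 = (44.00 + 49.40) / 10.0 = 9.340 s.
Vertical velocity at impact: v_y = v_y0 − g t = 44.00 − 10.0 × 9.340 = −49.40 m/s.
Speed: |v| = √(vₓ² + v_y²) = √(53.20² + 49.40²) = 72.60 m/s.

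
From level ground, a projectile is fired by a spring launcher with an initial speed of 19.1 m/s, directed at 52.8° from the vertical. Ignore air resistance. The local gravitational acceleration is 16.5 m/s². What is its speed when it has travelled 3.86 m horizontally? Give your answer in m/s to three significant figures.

Resolve: vₓ = 19.10 sin 52.8° = 15.21 m/s and v_y0 = 19.10 cos 52.8° = 11.55 m/s.
Time to reach x = 3.86 m: t = x/vₓ = 3.86/15.21 = 0.2537 s.
Vertical velocity there: v_y = v_y0 − g t = 11.55 − 16.5 × 0.2537 = 7.361 m/s.
Speed: √(vₓ² + v_y²) = √(15.21² + 7.361²) = 16.90 m/s.

16.9 m/s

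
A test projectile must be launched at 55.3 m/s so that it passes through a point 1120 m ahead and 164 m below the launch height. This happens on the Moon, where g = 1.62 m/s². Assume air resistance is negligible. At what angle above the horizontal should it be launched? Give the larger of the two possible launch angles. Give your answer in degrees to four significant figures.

72.71°

Trajectory: y = x tanθ − g x² (1 + tan²θ)/(2v₀²). With x = 1120, y = −164, v₀ = 55.3, g = 1.62:
332.3 tan²θ − 1120 tanθ + (168.3) = 0.
tanθ = [1120 ± √(1120² − 4 × 332.3 × (168.3))] / (2 × 332.3) = (1120 ± 1015) / 664.5, giving tanθ = 0.1576 or 3.213.
θ = 8.956° or 72.71°; the larger is 72.71°.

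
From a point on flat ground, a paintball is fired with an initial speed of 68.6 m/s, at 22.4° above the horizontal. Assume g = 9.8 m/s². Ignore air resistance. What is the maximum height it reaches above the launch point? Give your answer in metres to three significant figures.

vₓ = 68.60 cos 22.4° = 63.42 m/s; v_y0 = 68.60 sin 22.4° = 26.14 m/s.
At the apex v_y = 0, so H = v_y0²/(2g) = 26.14²/19.60 = 34.87 m.

34.9 m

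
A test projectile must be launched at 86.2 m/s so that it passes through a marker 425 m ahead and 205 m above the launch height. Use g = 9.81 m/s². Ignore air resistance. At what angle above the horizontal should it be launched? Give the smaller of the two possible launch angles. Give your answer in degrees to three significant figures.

Trajectory: y = x tanθ − g x² (1 + tan²θ)/(2v₀²). With x = 425, y = 205, v₀ = 86.2, g = 9.81:
119.2 tan²θ − 425 tanθ + (324.2) = 0.
tanθ = [425 ± √(425² − 4 × 119.2 × (324.2))] / (2 × 119.2) = (425 ± 161.2) / 238.5, giving tanθ = 1.106 or 2.458.
θ = 47.89° or 67.86°; the smaller is 47.89°.

47.9°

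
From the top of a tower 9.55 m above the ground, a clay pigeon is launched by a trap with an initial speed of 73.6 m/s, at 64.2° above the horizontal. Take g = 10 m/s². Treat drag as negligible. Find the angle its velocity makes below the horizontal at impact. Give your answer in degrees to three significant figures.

64.7°

Horizontal component vₓ = 73.60 cos 64.2° = 32.03 m/s; vertical v_y0 = 73.60 sin 64.2° = 66.26 m/s.
The projectile lands when y = 9.55 + (66.26) t − ½·10.0·t² = 0. Positive root: t = (66.26 + √(66.26² + 2·10.0·9.55)) / 10.0 = (66.26 + 67.69) / 10.0 = 13.40 s.
At impact: v_y = v_y0 − g t = −67.69 m/s; vₓ = 32.03 m/s.
Angle below horizontal: arctan(|v_y|/vₓ) = arctan(67.69/32.03) = 64.67°.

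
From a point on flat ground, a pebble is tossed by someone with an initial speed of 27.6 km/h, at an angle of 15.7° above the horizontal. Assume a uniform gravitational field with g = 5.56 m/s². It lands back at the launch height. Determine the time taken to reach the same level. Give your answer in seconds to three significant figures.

0.746 s

Convert: 27.6 km/h = 27.6/3.6 = 7.667 m/s.
Components: vₓ = 7.667 cos 15.7° = 7.381 m/s, v_y0 = 7.667 sin 15.7° = 2.075 m/s.
Landing at launch height ⇒ T = 2 v_y0 / g = 2 × 2.075 / 5.56 = 0.7463 s.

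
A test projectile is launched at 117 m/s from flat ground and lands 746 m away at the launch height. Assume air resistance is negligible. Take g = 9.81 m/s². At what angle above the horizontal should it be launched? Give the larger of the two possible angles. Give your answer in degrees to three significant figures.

73.8°

Level-ground range R = v₀² sin(2θ)/g ⇒ sin(2θ) = gR/v₀² = 9.81 × 746 / 117² = 0.5346.
2θ = 32.32° or 180° − 32.32° = 147.7°, so θ = 16.16° or 73.84°.
The larger angle is 73.84°.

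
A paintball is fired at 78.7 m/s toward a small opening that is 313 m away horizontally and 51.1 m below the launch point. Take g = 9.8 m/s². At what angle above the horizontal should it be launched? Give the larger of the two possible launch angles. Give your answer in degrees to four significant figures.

Trajectory: y = x tanθ − g x² (1 + tan²θ)/(2v₀²). With x = 313, y = −51.1, v₀ = 78.7, g = 9.80:
77.51 tan²θ − 313 tanθ + (26.41) = 0.
tanθ = [313 ± √(313² − 4 × 77.51 × (26.41))] / (2 × 77.51) = (313 ± 299.6) / 155.0, giving tanθ = 0.08620 or 3.952.
θ = 4.927° or 75.80°; the larger is 75.80°.

75.80°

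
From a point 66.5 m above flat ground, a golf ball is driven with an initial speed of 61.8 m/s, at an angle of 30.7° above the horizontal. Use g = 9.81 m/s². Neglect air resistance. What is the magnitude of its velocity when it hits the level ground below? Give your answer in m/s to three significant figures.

71.6 m/s

Resolve: vₓ = 61.80 cos 30.7° = 53.14 m/s and v_y0 = 61.80 sin 30.7° = 31.55 m/s.
The projectile lands when y = 66.5 + (31.55) t − ½·9.81·t² = 0. Positive root: t = (31.55 + √(31.55² + 2·9.81·66.5)) / 9.81 = (31.55 + 47.96) / 9.81 = 8.105 s.
Vertical velocity at impact: v_y = v_y0 − g t = 31.55 − 9.81 × 8.105 = −47.96 m/s.
Speed: |v| = √(vₓ² + v_y²) = √(53.14² + 47.96²) = 71.58 m/s.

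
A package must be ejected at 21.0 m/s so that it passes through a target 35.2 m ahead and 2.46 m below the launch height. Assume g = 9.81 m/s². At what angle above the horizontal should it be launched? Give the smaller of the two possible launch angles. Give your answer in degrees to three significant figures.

Trajectory: y = x tanθ − g x² (1 + tan²θ)/(2v₀²). With x = 35.2, y = −2.46, v₀ = 21.0, g = 9.81:
13.78 tan²θ − 35.2 tanθ + (11.32) = 0.
tanθ = [35.2 ± √(35.2² − 4 × 13.78 × (11.32))] / (2 × 13.78) = (35.2 ± 24.80) / 27.56, giving tanθ = 0.3774 or 2.177.
θ = 20.68° or 65.33°; the smaller is 20.68°.

20.7°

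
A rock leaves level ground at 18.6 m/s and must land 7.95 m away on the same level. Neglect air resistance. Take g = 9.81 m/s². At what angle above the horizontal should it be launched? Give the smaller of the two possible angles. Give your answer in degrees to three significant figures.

R = v₀² sin 2θ / g gives sin 2θ = gR/v₀² = 9.81·7.95/18.6² = 0.2254.
2θ = 13.03° or 180° − 13.03° = 167.0°, so θ = 6.514° or 83.49°.
The smaller angle is 6.514°.

6.51°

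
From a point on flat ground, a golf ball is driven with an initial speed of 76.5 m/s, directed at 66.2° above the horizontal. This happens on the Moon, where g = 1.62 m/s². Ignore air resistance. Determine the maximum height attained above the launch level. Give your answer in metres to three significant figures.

1510 m

Resolve: vₓ = 76.50 cos 66.2° = 30.87 m/s and v_y0 = 76.50 sin 66.2° = 69.99 m/s.
Maximum height: H = v_y0² / (2g) = 69.99² / (2 × 1.62) = 1512 m.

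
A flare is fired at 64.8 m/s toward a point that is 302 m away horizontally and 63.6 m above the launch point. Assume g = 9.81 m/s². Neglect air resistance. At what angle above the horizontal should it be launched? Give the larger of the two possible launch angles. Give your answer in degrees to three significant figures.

64.1°

Trajectory: y = x tanθ − g x² (1 + tan²θ)/(2v₀²). With x = 302, y = 63.6, v₀ = 64.8, g = 9.81:
106.5 tan²θ − 302 tanθ + (170.1) = 0.
tanθ = [302 ± √(302² − 4 × 106.5 × (170.1))] / (2 × 106.5) = (302 ± 136.7) / 213.1, giving tanθ = 0.7756 or 2.059.
θ = 37.80° or 64.10°; the larger is 64.10°.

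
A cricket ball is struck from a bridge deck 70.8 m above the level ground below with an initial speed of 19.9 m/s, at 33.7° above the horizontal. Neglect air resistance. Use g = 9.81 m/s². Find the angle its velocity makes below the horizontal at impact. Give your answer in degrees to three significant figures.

Components: vₓ = 19.90 cos 33.7° = 16.56 m/s, v_y0 = 19.90 sin 33.7° = 11.04 m/s.
Vertical motion (up positive, ground at y = 0): 4.905 t² − (11.04) t − 70.8 = 0, so t = (11.04 + √(11.04² + 2·9.81·70.8)) / 9.81 = (11.04 + 38.87) / 9.81 = 5.088 s.
At impact: v_y = v_y0 − g t = −38.87 m/s; vₓ = 16.56 m/s.
Angle below horizontal: arctan(|v_y|/vₓ) = arctan(38.87/16.56) = 66.93°.

66.9°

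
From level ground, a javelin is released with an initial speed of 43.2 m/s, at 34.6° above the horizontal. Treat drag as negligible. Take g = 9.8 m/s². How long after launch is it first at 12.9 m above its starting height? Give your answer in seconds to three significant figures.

0.597 s

Horizontal component vₓ = 43.20 cos 34.6° = 35.56 m/s; vertical v_y0 = 43.20 sin 34.6° = 24.53 m/s.
Set y = v_y0 t − ½ g t² = 12.9: 4.900 t² − 24.53 t + 12.9 = 0.
t = [24.53 ± √(24.53² − 2·9.80·12.9)] / 9.80 = (24.53 ± 18.68) / 9.80, so t = 0.5971 s or t = 4.409 s.
The first (ascending) time is 0.5971 s.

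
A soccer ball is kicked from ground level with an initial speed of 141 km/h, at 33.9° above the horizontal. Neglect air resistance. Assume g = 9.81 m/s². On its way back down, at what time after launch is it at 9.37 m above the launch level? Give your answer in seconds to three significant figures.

Convert: 141 km/h = 141/3.6 = 39.17 m/s.
vₓ = 39.17 cos 33.9° = 32.51 m/s; v_y0 = 39.17 sin 33.9° = 21.85 m/s.
Height y(t) = 21.85 t − 4.905 t² = 9.37 gives 4.905 t² − 21.85 t + 9.37 = 0.
t = [21.85 ± √(21.85² − 2·9.81·9.37)] / 9.81 = (21.85 ± 17.13) / 9.81, so t = 0.4808 s or t = 3.973 s.
The descending-branch root is 3.973 s.

3.97 s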